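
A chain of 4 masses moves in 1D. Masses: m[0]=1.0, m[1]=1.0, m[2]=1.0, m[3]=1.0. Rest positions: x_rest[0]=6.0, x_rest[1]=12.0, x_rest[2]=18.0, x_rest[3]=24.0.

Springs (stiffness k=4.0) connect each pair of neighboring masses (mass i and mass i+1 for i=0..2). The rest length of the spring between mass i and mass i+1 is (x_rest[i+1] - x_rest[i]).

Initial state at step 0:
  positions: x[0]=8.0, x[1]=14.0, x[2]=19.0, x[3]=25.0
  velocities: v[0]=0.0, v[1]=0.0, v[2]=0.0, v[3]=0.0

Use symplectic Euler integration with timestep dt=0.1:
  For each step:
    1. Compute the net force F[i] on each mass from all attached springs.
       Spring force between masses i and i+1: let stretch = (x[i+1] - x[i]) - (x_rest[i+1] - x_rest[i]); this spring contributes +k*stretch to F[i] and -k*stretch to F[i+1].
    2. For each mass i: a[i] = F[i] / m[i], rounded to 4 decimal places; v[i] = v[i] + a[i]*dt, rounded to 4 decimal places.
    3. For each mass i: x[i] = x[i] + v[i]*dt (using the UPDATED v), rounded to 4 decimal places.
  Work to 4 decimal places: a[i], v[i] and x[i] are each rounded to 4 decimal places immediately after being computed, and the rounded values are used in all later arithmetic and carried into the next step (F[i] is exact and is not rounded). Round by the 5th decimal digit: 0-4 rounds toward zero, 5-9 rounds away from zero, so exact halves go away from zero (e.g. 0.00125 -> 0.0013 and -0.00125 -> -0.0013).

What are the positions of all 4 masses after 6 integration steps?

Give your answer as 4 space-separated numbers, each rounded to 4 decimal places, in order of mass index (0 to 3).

Answer: 7.9080 13.4460 19.5540 25.0920

Derivation:
Step 0: x=[8.0000 14.0000 19.0000 25.0000] v=[0.0000 0.0000 0.0000 0.0000]
Step 1: x=[8.0000 13.9600 19.0400 25.0000] v=[0.0000 -0.4000 0.4000 0.0000]
Step 2: x=[7.9984 13.8848 19.1152 25.0016] v=[-0.0160 -0.7520 0.7520 0.0160]
Step 3: x=[7.9923 13.7834 19.2166 25.0077] v=[-0.0614 -1.0144 1.0144 0.0614]
Step 4: x=[7.9778 13.6676 19.3324 25.0222] v=[-0.1450 -1.1576 1.1576 0.1450]
Step 5: x=[7.9509 13.5508 19.4492 25.0491] v=[-0.2691 -1.1676 1.1676 0.2691]
Step 6: x=[7.9080 13.4460 19.5540 25.0920] v=[-0.4291 -1.0482 1.0482 0.4291]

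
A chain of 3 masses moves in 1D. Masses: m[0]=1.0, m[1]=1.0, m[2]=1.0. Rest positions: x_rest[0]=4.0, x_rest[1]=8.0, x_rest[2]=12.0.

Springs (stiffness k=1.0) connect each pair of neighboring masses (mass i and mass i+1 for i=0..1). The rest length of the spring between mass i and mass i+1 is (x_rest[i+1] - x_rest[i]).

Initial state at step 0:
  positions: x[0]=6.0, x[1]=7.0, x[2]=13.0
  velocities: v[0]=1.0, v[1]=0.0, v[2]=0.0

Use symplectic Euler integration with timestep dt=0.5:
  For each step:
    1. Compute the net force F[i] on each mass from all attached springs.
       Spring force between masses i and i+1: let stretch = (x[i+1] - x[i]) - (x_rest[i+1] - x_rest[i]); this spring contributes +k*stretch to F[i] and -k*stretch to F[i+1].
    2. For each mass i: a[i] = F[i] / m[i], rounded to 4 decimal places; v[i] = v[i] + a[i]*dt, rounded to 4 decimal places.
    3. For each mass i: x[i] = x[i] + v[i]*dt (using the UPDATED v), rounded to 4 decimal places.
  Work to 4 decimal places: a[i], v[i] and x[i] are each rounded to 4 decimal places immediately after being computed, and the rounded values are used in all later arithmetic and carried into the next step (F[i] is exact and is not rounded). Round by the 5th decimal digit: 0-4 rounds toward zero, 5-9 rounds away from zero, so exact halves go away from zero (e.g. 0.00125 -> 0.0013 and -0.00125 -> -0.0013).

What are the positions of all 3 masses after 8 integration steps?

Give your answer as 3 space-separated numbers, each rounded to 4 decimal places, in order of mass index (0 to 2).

Answer: 5.6891 9.3943 14.9171

Derivation:
Step 0: x=[6.0000 7.0000 13.0000] v=[1.0000 0.0000 0.0000]
Step 1: x=[5.7500 8.2500 12.5000] v=[-0.5000 2.5000 -1.0000]
Step 2: x=[5.1250 9.9375 11.9375] v=[-1.2500 3.3750 -1.1250]
Step 3: x=[4.7031 10.9219 11.8750] v=[-0.8438 1.9688 -0.1250]
Step 4: x=[4.8359 10.5899 12.5743] v=[0.2656 -0.6641 1.3985]
Step 5: x=[5.4072 9.3155 13.7775] v=[1.1426 -2.5489 2.4063]
Step 6: x=[5.9556 8.1795 14.8652] v=[1.0968 -2.2721 2.1753]
Step 7: x=[6.0600 8.1589 15.2815] v=[0.2088 -0.0412 0.8325]
Step 8: x=[5.6891 9.3943 14.9171] v=[-0.7418 2.4707 -0.7288]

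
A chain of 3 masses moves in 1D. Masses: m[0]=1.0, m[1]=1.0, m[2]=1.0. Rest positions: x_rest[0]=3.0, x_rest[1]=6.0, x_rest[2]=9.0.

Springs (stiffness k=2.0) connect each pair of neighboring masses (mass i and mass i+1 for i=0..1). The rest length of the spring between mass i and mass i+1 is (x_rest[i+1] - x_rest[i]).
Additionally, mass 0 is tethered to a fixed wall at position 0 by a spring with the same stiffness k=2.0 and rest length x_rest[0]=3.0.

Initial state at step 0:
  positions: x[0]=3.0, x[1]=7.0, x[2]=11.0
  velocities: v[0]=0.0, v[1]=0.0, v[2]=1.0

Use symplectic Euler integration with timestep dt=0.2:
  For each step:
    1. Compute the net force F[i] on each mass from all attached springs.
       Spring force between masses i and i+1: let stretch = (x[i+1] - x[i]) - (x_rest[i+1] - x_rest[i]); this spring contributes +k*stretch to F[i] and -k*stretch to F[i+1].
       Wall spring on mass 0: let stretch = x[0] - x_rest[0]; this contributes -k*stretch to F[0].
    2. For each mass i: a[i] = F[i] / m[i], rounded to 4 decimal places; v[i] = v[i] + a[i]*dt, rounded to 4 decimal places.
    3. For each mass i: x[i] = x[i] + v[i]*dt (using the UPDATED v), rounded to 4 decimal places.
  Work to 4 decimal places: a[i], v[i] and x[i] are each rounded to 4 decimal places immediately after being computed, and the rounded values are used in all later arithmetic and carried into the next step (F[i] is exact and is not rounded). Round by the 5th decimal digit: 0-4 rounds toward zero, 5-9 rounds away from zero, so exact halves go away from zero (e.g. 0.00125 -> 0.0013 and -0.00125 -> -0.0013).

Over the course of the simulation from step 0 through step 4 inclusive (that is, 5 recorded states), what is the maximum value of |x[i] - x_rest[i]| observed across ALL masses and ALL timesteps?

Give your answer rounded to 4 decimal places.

Step 0: x=[3.0000 7.0000 11.0000] v=[0.0000 0.0000 1.0000]
Step 1: x=[3.0800 7.0000 11.1200] v=[0.4000 0.0000 0.6000]
Step 2: x=[3.2272 7.0160 11.1504] v=[0.7360 0.0800 0.1520]
Step 3: x=[3.4193 7.0596 11.0900] v=[0.9606 0.2182 -0.3018]
Step 4: x=[3.6291 7.1344 10.9472] v=[1.0490 0.3742 -0.7140]
Max displacement = 2.1504

Answer: 2.1504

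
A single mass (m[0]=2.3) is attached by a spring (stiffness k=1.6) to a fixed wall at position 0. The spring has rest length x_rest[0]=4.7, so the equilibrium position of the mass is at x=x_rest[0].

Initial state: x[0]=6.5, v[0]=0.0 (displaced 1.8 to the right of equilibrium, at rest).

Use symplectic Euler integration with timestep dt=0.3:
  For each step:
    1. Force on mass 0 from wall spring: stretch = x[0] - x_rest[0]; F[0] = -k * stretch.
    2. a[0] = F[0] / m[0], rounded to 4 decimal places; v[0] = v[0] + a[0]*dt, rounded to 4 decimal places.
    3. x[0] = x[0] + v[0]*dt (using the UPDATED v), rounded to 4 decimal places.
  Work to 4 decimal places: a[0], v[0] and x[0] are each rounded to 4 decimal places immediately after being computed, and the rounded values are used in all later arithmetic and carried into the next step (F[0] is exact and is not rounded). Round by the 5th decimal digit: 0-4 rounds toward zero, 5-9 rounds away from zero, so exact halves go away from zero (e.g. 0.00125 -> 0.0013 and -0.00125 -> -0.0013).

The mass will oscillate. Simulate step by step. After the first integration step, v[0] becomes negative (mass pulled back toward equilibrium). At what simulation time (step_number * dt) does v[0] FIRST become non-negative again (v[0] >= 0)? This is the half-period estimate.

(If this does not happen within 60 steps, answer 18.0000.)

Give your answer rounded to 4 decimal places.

Step 0: x=[6.5000] v=[0.0000]
Step 1: x=[6.3873] v=[-0.3757]
Step 2: x=[6.1690] v=[-0.7278]
Step 3: x=[5.8587] v=[-1.0344]
Step 4: x=[5.4758] v=[-1.2762]
Step 5: x=[5.0444] v=[-1.4381]
Step 6: x=[4.5914] v=[-1.5100]
Step 7: x=[4.1452] v=[-1.4874]
Step 8: x=[3.7337] v=[-1.3716]
Step 9: x=[3.3827] v=[-1.1699]
Step 10: x=[3.1142] v=[-0.8950]
Step 11: x=[2.9450] v=[-0.5640]
Step 12: x=[2.8857] v=[-0.1977]
Step 13: x=[2.9400] v=[0.1809]
First v>=0 after going negative at step 13, time=3.9000

Answer: 3.9000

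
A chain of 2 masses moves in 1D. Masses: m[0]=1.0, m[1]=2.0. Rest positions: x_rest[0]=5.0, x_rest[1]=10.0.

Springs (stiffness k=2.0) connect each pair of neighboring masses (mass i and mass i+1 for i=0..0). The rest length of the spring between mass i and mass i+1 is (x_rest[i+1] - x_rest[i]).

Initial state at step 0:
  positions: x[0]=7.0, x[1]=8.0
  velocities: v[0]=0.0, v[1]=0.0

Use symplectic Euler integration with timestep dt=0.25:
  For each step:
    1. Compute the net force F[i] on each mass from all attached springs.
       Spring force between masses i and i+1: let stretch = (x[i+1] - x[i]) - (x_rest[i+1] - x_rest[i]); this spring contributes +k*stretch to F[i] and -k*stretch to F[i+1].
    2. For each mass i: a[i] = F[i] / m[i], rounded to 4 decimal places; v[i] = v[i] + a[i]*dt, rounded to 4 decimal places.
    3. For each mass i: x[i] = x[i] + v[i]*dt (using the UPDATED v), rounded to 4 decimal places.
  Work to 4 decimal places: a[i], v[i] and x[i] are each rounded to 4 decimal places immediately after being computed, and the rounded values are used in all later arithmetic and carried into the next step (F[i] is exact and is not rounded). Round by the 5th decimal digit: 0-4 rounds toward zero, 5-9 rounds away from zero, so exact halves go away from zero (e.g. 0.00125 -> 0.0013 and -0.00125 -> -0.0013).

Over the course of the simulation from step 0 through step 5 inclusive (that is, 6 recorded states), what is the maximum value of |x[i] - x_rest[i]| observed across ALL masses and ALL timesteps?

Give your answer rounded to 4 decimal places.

Answer: 2.6819

Derivation:
Step 0: x=[7.0000 8.0000] v=[0.0000 0.0000]
Step 1: x=[6.5000 8.2500] v=[-2.0000 1.0000]
Step 2: x=[5.5938 8.7031] v=[-3.6250 1.8125]
Step 3: x=[4.4512 9.2744] v=[-4.5704 2.2852]
Step 4: x=[3.2865 9.8568] v=[-4.6588 2.3294]
Step 5: x=[2.3181 10.3410] v=[-3.8737 1.9368]
Max displacement = 2.6819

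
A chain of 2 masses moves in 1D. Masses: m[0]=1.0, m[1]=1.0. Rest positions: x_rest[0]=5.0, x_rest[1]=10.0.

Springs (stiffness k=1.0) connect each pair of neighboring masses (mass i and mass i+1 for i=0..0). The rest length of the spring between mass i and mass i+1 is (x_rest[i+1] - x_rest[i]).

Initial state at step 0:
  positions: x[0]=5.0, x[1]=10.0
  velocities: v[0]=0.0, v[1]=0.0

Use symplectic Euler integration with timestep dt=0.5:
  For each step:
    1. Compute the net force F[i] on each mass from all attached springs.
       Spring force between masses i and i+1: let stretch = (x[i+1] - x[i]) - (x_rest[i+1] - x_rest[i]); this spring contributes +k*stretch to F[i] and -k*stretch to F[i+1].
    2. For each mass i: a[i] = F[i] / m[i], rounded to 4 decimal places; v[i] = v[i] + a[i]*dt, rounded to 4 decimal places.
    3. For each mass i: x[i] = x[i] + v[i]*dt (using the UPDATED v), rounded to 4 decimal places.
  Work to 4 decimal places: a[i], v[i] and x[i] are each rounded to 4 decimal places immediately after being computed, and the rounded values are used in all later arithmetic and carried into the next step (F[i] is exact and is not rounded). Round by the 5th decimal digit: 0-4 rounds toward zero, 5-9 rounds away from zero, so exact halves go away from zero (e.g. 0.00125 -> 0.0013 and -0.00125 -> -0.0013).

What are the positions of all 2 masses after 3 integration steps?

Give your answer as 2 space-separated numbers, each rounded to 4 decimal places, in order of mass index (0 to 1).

Answer: 5.0000 10.0000

Derivation:
Step 0: x=[5.0000 10.0000] v=[0.0000 0.0000]
Step 1: x=[5.0000 10.0000] v=[0.0000 0.0000]
Step 2: x=[5.0000 10.0000] v=[0.0000 0.0000]
Step 3: x=[5.0000 10.0000] v=[0.0000 0.0000]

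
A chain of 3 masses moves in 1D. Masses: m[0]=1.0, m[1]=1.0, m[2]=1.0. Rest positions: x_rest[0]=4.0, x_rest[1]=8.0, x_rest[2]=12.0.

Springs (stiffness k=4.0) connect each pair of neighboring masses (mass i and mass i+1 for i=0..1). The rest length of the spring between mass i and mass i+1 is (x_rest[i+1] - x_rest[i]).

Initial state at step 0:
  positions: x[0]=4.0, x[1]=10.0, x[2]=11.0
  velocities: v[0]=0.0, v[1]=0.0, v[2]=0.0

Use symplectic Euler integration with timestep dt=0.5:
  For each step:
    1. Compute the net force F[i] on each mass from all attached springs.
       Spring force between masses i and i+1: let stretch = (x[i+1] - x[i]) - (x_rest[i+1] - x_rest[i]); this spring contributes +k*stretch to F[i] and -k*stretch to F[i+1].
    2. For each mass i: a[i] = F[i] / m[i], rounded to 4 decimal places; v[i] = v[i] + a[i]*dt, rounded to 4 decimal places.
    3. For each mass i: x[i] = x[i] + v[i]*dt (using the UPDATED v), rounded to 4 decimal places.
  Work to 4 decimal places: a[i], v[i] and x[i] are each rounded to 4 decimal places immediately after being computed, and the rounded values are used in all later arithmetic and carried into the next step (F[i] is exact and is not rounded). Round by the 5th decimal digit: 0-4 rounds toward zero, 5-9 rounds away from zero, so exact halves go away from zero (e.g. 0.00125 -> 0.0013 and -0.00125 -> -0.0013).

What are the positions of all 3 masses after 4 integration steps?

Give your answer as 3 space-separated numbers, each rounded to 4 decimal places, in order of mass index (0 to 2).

Step 0: x=[4.0000 10.0000 11.0000] v=[0.0000 0.0000 0.0000]
Step 1: x=[6.0000 5.0000 14.0000] v=[4.0000 -10.0000 6.0000]
Step 2: x=[3.0000 10.0000 12.0000] v=[-6.0000 10.0000 -4.0000]
Step 3: x=[3.0000 10.0000 12.0000] v=[0.0000 0.0000 0.0000]
Step 4: x=[6.0000 5.0000 14.0000] v=[6.0000 -10.0000 4.0000]

Answer: 6.0000 5.0000 14.0000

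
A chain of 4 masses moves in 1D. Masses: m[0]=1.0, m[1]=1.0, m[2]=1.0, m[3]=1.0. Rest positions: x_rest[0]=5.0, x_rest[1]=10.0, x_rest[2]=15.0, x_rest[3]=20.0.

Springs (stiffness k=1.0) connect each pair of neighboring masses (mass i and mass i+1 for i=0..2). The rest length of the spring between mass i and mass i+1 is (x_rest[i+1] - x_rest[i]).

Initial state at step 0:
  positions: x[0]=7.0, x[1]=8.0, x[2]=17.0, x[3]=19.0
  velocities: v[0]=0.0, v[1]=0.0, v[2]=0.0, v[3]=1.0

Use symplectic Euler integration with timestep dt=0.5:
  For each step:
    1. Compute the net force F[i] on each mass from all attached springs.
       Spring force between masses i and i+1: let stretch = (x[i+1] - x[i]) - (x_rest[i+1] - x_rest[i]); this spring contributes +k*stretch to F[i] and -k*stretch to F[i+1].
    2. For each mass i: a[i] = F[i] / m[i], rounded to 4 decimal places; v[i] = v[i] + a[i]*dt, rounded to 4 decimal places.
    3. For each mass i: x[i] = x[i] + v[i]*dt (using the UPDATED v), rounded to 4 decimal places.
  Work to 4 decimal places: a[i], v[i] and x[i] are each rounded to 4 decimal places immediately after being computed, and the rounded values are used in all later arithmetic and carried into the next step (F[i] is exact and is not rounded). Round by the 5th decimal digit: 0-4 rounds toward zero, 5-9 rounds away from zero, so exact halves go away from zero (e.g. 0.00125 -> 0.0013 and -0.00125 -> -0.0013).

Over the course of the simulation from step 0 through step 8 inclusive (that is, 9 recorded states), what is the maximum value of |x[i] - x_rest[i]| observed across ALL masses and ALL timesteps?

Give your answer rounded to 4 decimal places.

Answer: 4.1222

Derivation:
Step 0: x=[7.0000 8.0000 17.0000 19.0000] v=[0.0000 0.0000 0.0000 1.0000]
Step 1: x=[6.0000 10.0000 15.2500 20.2500] v=[-2.0000 4.0000 -3.5000 2.5000]
Step 2: x=[4.7500 12.3125 13.4375 21.5000] v=[-2.5000 4.6250 -3.6250 2.5000]
Step 3: x=[4.1406 13.0157 13.3594 21.9844] v=[-1.2188 1.4063 -0.1563 0.9688]
Step 4: x=[4.5000 11.5860 15.3516 21.5626] v=[0.7188 -2.8594 3.9844 -0.8437]
Step 5: x=[5.3809 9.3262 17.9552 20.8380] v=[1.7618 -4.5196 5.2071 -1.4492]
Step 6: x=[5.9982 8.2373 19.1222 20.6427] v=[1.2345 -2.1778 2.3340 -0.3906]
Step 7: x=[5.9252 9.3099 17.9481 21.3173] v=[-0.1460 2.1451 -2.3482 1.3492]
Step 8: x=[5.4484 11.6959 15.4568 22.3996] v=[-0.9537 4.7719 -4.9827 2.1646]
Max displacement = 4.1222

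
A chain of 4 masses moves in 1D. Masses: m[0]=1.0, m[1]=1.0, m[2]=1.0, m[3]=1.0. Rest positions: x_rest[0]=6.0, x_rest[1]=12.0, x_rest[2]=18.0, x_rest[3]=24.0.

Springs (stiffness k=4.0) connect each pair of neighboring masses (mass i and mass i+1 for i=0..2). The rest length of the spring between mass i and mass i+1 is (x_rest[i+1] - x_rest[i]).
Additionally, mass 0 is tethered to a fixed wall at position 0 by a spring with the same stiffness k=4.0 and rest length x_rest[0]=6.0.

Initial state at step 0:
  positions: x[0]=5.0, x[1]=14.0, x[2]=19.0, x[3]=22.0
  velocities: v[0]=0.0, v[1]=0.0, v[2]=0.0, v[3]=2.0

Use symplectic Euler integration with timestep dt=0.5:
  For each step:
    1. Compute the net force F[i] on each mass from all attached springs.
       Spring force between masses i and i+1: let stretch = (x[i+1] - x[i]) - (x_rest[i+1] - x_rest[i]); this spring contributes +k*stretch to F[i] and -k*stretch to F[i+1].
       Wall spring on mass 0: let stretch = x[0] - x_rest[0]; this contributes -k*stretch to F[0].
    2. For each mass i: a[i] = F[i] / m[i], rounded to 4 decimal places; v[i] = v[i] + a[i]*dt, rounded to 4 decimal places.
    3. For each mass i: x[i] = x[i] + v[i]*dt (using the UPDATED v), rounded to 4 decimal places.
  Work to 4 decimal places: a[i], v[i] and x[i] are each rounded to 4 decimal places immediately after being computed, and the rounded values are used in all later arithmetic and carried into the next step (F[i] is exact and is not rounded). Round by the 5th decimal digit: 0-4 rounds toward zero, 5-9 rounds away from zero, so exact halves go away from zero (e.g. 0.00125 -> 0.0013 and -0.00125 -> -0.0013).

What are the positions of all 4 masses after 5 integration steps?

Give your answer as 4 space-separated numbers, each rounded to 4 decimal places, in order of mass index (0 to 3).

Step 0: x=[5.0000 14.0000 19.0000 22.0000] v=[0.0000 0.0000 0.0000 2.0000]
Step 1: x=[9.0000 10.0000 17.0000 26.0000] v=[8.0000 -8.0000 -4.0000 8.0000]
Step 2: x=[5.0000 12.0000 17.0000 27.0000] v=[-8.0000 4.0000 0.0000 2.0000]
Step 3: x=[3.0000 12.0000 22.0000 24.0000] v=[-4.0000 0.0000 10.0000 -6.0000]
Step 4: x=[7.0000 13.0000 19.0000 25.0000] v=[8.0000 2.0000 -6.0000 2.0000]
Step 5: x=[10.0000 14.0000 16.0000 26.0000] v=[6.0000 2.0000 -6.0000 2.0000]

Answer: 10.0000 14.0000 16.0000 26.0000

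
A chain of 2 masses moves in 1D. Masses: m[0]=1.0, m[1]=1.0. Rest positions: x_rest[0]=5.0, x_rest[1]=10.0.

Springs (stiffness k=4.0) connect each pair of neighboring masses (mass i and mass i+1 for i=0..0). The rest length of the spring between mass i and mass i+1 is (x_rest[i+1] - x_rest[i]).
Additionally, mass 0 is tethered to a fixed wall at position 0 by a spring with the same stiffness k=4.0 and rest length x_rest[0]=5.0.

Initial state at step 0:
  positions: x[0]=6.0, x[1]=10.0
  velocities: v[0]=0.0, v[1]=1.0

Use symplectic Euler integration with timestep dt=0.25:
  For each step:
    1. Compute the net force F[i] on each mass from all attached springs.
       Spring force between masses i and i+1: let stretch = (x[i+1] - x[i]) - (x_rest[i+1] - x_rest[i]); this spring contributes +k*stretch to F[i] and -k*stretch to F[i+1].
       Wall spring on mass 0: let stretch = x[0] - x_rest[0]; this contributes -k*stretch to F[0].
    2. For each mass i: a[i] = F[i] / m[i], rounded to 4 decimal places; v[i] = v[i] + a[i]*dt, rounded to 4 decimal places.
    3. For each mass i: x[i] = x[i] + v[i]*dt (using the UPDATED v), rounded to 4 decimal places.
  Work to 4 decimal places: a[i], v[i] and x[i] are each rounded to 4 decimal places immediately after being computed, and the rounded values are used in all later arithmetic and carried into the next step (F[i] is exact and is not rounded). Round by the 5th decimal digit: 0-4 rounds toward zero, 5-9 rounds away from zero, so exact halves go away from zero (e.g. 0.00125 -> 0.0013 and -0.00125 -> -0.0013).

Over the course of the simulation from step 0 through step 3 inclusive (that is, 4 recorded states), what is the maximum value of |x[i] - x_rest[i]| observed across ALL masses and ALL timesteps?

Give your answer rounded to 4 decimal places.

Step 0: x=[6.0000 10.0000] v=[0.0000 1.0000]
Step 1: x=[5.5000 10.5000] v=[-2.0000 2.0000]
Step 2: x=[4.8750 11.0000] v=[-2.5000 2.0000]
Step 3: x=[4.5625 11.2188] v=[-1.2500 0.8750]
Max displacement = 1.2188

Answer: 1.2188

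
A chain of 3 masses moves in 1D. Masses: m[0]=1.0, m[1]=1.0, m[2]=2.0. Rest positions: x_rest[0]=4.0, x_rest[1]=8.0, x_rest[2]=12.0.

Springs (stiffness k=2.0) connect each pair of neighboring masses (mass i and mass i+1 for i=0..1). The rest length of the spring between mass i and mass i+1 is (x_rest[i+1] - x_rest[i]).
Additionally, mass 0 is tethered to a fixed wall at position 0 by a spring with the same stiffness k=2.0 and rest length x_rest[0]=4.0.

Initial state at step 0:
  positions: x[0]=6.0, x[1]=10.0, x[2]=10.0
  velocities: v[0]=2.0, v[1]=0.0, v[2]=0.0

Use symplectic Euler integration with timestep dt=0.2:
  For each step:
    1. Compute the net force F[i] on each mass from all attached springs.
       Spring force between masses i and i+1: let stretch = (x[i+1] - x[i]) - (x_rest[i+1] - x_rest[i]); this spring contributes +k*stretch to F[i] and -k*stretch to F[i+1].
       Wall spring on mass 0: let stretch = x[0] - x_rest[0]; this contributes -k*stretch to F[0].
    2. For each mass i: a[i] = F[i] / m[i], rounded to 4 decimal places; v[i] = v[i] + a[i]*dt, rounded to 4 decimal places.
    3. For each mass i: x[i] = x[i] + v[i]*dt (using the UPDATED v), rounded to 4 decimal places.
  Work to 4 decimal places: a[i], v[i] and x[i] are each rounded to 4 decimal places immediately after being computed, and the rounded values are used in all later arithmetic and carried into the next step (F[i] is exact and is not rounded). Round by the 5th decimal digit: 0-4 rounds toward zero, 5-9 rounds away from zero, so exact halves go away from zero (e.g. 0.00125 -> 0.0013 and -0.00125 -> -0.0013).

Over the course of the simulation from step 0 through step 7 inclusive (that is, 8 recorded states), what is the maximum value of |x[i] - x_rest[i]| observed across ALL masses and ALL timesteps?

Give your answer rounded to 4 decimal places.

Step 0: x=[6.0000 10.0000 10.0000] v=[2.0000 0.0000 0.0000]
Step 1: x=[6.2400 9.6800 10.1600] v=[1.2000 -1.6000 0.8000]
Step 2: x=[6.2560 9.1232 10.4608] v=[0.0800 -2.7840 1.5040]
Step 3: x=[6.0009 8.4440 10.8681] v=[-1.2755 -3.3958 2.0365]
Step 4: x=[5.4612 7.7633 11.3384] v=[-2.6986 -3.4034 2.3517]
Step 5: x=[4.6688 7.1845 11.8257] v=[-3.9622 -2.8942 2.4367]
Step 6: x=[3.7041 6.7757 12.2874] v=[-4.8234 -2.0440 2.3085]
Step 7: x=[2.6888 6.5621 12.6886] v=[-5.0764 -1.0680 2.0062]
Max displacement = 2.2560

Answer: 2.2560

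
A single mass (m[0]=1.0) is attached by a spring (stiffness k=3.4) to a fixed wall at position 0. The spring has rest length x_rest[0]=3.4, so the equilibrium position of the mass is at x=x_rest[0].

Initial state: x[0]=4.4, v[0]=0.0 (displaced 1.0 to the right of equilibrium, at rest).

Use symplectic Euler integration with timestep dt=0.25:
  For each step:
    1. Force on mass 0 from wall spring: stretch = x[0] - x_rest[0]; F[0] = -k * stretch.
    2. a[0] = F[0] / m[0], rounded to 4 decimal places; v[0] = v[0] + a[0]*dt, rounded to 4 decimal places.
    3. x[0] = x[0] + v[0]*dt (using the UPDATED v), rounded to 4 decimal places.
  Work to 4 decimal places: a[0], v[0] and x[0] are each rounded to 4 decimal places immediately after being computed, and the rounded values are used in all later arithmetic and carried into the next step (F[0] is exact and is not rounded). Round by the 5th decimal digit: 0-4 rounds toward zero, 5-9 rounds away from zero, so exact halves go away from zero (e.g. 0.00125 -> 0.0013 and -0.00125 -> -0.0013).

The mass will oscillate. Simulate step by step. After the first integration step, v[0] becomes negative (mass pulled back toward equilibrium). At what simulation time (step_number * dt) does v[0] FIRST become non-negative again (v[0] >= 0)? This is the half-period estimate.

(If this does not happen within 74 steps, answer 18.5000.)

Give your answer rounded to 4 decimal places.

Answer: 1.7500

Derivation:
Step 0: x=[4.4000] v=[0.0000]
Step 1: x=[4.1875] v=[-0.8500]
Step 2: x=[3.8077] v=[-1.5194]
Step 3: x=[3.3412] v=[-1.8660]
Step 4: x=[2.8872] v=[-1.8160]
Step 5: x=[2.5422] v=[-1.3801]
Step 6: x=[2.3795] v=[-0.6510]
Step 7: x=[2.4336] v=[0.2164]
First v>=0 after going negative at step 7, time=1.7500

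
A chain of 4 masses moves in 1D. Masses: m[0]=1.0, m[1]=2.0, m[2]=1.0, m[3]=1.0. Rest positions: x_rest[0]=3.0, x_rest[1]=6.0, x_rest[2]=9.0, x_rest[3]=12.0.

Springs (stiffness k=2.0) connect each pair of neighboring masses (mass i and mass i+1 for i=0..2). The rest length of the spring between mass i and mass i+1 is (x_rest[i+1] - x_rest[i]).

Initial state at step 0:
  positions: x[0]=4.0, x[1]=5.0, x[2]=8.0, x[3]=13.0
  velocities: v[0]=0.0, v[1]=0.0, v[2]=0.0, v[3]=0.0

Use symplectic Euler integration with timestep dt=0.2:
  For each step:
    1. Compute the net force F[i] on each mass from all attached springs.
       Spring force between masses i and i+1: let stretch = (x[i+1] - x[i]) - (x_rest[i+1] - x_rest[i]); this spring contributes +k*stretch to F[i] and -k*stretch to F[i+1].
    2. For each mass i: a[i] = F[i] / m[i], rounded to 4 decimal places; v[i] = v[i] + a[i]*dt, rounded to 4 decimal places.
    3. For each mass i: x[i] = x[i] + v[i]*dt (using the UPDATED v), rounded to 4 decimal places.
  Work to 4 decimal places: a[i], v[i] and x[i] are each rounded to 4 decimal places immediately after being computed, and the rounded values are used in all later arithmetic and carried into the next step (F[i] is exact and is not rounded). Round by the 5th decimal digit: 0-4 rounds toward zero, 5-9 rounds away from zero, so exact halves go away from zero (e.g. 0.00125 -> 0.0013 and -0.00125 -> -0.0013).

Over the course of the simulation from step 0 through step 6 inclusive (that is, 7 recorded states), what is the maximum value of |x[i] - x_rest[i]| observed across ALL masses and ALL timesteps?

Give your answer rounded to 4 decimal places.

Step 0: x=[4.0000 5.0000 8.0000 13.0000] v=[0.0000 0.0000 0.0000 0.0000]
Step 1: x=[3.8400 5.0800 8.1600 12.8400] v=[-0.8000 0.4000 0.8000 -0.8000]
Step 2: x=[3.5392 5.2336 8.4480 12.5456] v=[-1.5040 0.7680 1.4400 -1.4720]
Step 3: x=[3.1340 5.4480 8.8067 12.1634] v=[-2.0262 1.0720 1.7933 -1.9110]
Step 4: x=[2.6739 5.7042 9.1652 11.7527] v=[-2.3006 1.2809 1.7925 -2.0537]
Step 5: x=[2.2162 5.9776 9.4538 11.3750] v=[-2.2885 1.3670 1.4431 -1.8887]
Step 6: x=[1.8194 6.2396 9.6180 11.0836] v=[-1.9839 1.3100 0.8211 -1.4572]
Max displacement = 1.1806

Answer: 1.1806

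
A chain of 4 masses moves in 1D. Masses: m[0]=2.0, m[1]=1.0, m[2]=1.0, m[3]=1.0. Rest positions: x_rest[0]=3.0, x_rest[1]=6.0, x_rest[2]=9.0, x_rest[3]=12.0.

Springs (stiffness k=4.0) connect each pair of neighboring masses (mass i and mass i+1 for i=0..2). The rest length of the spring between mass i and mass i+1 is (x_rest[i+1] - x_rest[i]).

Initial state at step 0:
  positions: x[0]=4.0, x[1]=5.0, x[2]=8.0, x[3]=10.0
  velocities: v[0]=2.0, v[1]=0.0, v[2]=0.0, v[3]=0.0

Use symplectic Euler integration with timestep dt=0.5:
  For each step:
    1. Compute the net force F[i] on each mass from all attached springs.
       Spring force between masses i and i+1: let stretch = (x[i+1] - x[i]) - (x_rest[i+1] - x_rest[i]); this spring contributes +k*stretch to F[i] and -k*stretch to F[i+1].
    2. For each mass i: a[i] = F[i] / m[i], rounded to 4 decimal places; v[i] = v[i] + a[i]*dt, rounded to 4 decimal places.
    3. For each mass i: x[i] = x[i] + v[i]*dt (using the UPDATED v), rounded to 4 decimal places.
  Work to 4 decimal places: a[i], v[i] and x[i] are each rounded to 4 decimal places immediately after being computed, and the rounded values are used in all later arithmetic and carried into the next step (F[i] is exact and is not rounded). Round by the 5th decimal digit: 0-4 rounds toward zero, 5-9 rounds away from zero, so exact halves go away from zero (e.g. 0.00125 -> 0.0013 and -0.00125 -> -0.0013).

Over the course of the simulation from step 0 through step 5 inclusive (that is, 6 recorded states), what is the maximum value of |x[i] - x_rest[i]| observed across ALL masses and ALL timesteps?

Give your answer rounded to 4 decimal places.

Step 0: x=[4.0000 5.0000 8.0000 10.0000] v=[2.0000 0.0000 0.0000 0.0000]
Step 1: x=[4.0000 7.0000 7.0000 11.0000] v=[0.0000 4.0000 -2.0000 2.0000]
Step 2: x=[4.0000 6.0000 10.0000 11.0000] v=[0.0000 -2.0000 6.0000 0.0000]
Step 3: x=[3.5000 7.0000 10.0000 13.0000] v=[-1.0000 2.0000 0.0000 4.0000]
Step 4: x=[3.2500 7.5000 10.0000 15.0000] v=[-0.5000 1.0000 0.0000 4.0000]
Step 5: x=[3.6250 6.2500 12.5000 15.0000] v=[0.7500 -2.5000 5.0000 0.0000]
Max displacement = 3.5000

Answer: 3.5000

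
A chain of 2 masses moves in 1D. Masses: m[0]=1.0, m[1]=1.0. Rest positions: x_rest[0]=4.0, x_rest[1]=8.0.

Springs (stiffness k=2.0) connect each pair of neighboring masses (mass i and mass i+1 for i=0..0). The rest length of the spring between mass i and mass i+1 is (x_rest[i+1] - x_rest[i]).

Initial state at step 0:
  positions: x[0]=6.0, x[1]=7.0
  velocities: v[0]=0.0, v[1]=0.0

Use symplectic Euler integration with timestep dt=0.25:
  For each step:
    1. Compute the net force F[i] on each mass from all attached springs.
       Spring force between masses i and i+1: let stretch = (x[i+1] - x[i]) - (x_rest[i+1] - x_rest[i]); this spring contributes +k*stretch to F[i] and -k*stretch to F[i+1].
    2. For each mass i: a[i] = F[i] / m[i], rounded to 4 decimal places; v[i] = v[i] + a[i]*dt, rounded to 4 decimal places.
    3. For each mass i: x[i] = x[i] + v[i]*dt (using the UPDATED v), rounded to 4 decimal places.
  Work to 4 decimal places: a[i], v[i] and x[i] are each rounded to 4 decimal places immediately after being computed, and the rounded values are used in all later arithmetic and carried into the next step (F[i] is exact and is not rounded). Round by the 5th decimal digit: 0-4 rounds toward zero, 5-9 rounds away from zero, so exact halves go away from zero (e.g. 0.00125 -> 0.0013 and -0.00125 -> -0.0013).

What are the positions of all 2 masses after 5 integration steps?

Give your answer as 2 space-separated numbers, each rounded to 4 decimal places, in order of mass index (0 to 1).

Step 0: x=[6.0000 7.0000] v=[0.0000 0.0000]
Step 1: x=[5.6250 7.3750] v=[-1.5000 1.5000]
Step 2: x=[4.9688 8.0313] v=[-2.6250 2.6250]
Step 3: x=[4.1954 8.8048] v=[-3.0938 3.0938]
Step 4: x=[3.4981 9.5021] v=[-2.7891 2.7891]
Step 5: x=[3.0513 9.9489] v=[-1.7871 1.7871]

Answer: 3.0513 9.9489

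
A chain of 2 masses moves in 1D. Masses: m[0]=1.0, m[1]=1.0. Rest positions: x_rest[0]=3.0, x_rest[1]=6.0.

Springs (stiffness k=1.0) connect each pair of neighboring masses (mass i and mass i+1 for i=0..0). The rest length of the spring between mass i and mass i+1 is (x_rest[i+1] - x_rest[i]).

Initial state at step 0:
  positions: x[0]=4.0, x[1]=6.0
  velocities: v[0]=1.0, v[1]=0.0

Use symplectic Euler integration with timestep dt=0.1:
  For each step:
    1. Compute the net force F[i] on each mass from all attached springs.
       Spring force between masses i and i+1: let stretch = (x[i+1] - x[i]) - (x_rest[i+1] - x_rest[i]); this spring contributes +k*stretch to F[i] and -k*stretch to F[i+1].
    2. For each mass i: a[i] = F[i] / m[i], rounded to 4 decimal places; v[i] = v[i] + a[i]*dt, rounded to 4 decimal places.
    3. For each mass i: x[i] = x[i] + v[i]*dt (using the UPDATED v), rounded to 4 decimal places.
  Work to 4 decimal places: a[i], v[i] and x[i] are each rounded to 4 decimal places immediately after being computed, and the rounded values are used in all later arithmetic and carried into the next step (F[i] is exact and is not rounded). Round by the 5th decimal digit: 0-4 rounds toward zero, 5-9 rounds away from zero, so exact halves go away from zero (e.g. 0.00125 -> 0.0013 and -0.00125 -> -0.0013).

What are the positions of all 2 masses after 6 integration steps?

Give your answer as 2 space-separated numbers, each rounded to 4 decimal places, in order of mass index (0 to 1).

Answer: 4.3698 6.2302

Derivation:
Step 0: x=[4.0000 6.0000] v=[1.0000 0.0000]
Step 1: x=[4.0900 6.0100] v=[0.9000 0.1000]
Step 2: x=[4.1692 6.0308] v=[0.7920 0.2080]
Step 3: x=[4.2370 6.0630] v=[0.6782 0.3218]
Step 4: x=[4.2931 6.1069] v=[0.5608 0.4392]
Step 5: x=[4.3373 6.1627] v=[0.4422 0.5578]
Step 6: x=[4.3698 6.2302] v=[0.3247 0.6753]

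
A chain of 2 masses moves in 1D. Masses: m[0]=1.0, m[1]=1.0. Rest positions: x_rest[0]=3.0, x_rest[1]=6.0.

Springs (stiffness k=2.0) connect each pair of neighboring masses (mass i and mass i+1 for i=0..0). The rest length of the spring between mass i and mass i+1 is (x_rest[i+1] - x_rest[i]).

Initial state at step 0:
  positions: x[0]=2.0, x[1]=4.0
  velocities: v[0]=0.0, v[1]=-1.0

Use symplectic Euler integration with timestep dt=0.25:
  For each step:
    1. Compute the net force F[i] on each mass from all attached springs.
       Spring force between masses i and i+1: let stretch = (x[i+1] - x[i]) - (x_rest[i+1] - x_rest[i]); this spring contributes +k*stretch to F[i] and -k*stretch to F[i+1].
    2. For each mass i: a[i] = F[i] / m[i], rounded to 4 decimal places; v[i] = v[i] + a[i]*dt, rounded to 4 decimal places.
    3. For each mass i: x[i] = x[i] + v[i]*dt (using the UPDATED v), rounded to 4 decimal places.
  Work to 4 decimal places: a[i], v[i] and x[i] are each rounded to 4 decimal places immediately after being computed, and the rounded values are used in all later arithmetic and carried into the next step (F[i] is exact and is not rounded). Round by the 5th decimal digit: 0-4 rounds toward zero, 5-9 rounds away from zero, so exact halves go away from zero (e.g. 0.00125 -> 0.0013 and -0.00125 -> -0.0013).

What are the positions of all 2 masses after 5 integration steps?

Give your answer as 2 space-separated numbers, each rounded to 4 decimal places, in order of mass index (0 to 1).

Step 0: x=[2.0000 4.0000] v=[0.0000 -1.0000]
Step 1: x=[1.8750 3.8750] v=[-0.5000 -0.5000]
Step 2: x=[1.6250 3.8750] v=[-1.0000 0.0000]
Step 3: x=[1.2813 3.9688] v=[-1.3750 0.3750]
Step 4: x=[0.8985 4.1016] v=[-1.5313 0.5313]
Step 5: x=[0.5411 4.2091] v=[-1.4298 0.4298]

Answer: 0.5411 4.2091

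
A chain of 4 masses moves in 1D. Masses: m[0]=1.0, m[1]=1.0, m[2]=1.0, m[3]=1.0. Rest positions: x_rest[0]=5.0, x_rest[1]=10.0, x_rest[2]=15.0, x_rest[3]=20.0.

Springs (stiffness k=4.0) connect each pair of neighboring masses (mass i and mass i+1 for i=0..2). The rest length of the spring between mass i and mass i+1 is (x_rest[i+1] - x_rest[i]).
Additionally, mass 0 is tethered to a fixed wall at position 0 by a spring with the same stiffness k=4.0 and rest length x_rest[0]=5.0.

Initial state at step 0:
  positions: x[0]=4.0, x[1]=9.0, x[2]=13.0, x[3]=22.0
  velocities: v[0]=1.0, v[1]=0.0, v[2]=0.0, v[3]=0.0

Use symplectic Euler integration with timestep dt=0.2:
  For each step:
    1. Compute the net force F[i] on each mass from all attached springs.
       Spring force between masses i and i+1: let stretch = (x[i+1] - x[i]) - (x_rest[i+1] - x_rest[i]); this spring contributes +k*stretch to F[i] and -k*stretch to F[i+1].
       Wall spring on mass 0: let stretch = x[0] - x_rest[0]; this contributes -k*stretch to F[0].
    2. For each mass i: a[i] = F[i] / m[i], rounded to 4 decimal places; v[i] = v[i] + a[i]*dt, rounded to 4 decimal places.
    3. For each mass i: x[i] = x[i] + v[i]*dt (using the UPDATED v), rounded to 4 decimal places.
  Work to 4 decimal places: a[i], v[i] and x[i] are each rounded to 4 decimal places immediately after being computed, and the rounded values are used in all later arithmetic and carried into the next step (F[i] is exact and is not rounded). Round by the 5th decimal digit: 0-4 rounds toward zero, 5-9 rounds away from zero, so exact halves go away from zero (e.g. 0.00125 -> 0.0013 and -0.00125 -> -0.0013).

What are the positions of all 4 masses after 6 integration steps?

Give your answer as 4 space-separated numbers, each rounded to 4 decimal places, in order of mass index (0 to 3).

Step 0: x=[4.0000 9.0000 13.0000 22.0000] v=[1.0000 0.0000 0.0000 0.0000]
Step 1: x=[4.3600 8.8400 13.8000 21.3600] v=[1.8000 -0.8000 4.0000 -3.2000]
Step 2: x=[4.7392 8.7568 15.0160 20.3104] v=[1.8960 -0.4160 6.0800 -5.2480]
Step 3: x=[5.0029 9.0323 16.0776 19.2137] v=[1.3187 1.3773 5.3082 -5.4835]
Step 4: x=[5.1109 9.7903 16.5138 18.4152] v=[0.5399 3.7900 2.1808 -3.9924]
Step 5: x=[5.1498 10.8754 16.1784 18.1125] v=[0.1947 5.4253 -1.6769 -1.5135]
Step 6: x=[5.2809 11.8928 15.3040 18.3003] v=[0.6553 5.0872 -4.3720 0.9392]

Answer: 5.2809 11.8928 15.3040 18.3003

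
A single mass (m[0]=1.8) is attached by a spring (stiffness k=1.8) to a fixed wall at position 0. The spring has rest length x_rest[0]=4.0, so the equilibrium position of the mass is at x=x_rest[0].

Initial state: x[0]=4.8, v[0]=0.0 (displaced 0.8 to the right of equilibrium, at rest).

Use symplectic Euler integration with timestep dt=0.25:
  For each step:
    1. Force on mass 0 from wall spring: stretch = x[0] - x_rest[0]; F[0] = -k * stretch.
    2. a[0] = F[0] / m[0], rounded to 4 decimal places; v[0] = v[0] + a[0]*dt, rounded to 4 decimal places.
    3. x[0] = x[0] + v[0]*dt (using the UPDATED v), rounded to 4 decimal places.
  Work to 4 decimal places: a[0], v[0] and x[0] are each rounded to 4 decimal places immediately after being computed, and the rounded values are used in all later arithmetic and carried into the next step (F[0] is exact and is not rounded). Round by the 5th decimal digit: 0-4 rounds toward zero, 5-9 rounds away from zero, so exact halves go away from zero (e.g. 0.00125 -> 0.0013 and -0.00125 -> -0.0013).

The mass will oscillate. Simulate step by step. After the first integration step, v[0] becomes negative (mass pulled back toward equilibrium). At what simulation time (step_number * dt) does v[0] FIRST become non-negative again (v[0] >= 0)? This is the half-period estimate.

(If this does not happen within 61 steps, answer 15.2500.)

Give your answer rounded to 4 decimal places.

Answer: 3.2500

Derivation:
Step 0: x=[4.8000] v=[0.0000]
Step 1: x=[4.7500] v=[-0.2000]
Step 2: x=[4.6531] v=[-0.3875]
Step 3: x=[4.5154] v=[-0.5508]
Step 4: x=[4.3455] v=[-0.6797]
Step 5: x=[4.1540] v=[-0.7661]
Step 6: x=[3.9529] v=[-0.8046]
Step 7: x=[3.7547] v=[-0.7928]
Step 8: x=[3.5718] v=[-0.7315]
Step 9: x=[3.4157] v=[-0.6245]
Step 10: x=[3.2961] v=[-0.4784]
Step 11: x=[3.2205] v=[-0.3024]
Step 12: x=[3.1936] v=[-0.1075]
Step 13: x=[3.2171] v=[0.0941]
First v>=0 after going negative at step 13, time=3.2500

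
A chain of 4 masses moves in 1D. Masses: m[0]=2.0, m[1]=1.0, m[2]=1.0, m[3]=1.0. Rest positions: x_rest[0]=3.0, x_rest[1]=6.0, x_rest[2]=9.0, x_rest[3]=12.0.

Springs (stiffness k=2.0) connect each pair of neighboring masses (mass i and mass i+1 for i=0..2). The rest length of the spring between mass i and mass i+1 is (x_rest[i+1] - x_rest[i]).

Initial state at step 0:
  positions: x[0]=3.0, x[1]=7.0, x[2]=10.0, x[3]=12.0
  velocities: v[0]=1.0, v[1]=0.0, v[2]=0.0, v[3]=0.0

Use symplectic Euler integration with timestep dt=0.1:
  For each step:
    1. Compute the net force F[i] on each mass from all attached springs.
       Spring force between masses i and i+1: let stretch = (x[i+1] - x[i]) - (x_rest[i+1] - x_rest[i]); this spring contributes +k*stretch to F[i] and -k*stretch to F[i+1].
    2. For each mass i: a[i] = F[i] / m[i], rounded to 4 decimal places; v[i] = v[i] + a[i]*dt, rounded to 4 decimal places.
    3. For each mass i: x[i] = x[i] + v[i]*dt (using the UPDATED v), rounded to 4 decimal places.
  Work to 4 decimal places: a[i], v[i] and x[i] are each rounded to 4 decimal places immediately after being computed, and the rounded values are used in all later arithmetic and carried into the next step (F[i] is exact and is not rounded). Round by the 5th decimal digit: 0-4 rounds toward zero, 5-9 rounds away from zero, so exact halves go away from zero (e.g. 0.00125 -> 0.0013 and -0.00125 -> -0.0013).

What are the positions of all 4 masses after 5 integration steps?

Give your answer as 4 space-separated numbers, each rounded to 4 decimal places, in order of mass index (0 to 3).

Step 0: x=[3.0000 7.0000 10.0000 12.0000] v=[1.0000 0.0000 0.0000 0.0000]
Step 1: x=[3.1100 6.9800 9.9800 12.0200] v=[1.1000 -0.2000 -0.2000 0.2000]
Step 2: x=[3.2287 6.9426 9.9408 12.0592] v=[1.1870 -0.3740 -0.3920 0.3920]
Step 3: x=[3.3545 6.8909 9.8840 12.1160] v=[1.2584 -0.5171 -0.5680 0.5683]
Step 4: x=[3.4857 6.8283 9.8120 12.1882] v=[1.3120 -0.6258 -0.7202 0.7219]
Step 5: x=[3.6203 6.7585 9.7278 12.2729] v=[1.3463 -0.6976 -0.8417 0.8467]

Answer: 3.6203 6.7585 9.7278 12.2729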